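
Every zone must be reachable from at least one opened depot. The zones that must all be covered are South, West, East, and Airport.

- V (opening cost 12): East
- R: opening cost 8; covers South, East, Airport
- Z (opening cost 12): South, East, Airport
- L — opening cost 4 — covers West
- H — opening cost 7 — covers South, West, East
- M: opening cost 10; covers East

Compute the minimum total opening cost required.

12

The greedy cost-per-new-zone heuristic would pick H and R for 15, but a cheaper cover exists.
Choose R and L: together they cover South, West, East, Airport — every zone.
Total opening cost: 8 + 4 = 12.
No cover costs less than 12.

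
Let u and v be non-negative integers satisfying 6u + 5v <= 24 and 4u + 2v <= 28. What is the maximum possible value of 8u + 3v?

(u,v)=(4,0) is feasible, giving 32.
(u,v)=(3,1) is feasible, giving 27.
(u,v)=(3,0) is feasible, giving 24.
The best lattice point is (4,0), giving 32.

32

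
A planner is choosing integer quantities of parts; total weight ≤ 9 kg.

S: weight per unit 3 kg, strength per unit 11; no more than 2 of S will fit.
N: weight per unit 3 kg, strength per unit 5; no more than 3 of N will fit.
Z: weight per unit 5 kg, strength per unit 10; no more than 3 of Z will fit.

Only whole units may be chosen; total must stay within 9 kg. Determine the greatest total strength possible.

27

S has the best ratio (11/3); taking only S gives at most 2×11 = 22 (stopped by the supply cap of 2).
Mixing does better — 2×S and 1×N: weight 9 ≤ 9, strength 2·11 + 1·5 = 27.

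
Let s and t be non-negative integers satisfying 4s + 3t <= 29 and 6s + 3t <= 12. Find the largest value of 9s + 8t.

(s,t)=(0,4): 4·0+3·4=12≤29, 6·0+3·4=12≤12, objective 32.
(s,t)=(0,3): 4·0+3·3=9≤29, 6·0+3·3=9≤12, objective 24.
The best lattice point is (0,4), giving 32.

32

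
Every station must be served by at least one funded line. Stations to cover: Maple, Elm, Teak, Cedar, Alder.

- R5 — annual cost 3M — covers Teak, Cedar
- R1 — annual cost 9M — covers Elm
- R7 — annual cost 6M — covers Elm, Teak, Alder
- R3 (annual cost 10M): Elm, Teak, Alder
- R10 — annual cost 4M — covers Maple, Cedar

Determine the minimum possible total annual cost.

The greedy cost-per-new-station heuristic would pick R5, R7, and R10 for 13, but a cheaper cover exists.
Choose R7 and R10: together they cover Maple, Elm, Teak, Cedar, Alder — every station.
Total annual cost: 6 + 4 = 10.
No cover costs less than 10.

10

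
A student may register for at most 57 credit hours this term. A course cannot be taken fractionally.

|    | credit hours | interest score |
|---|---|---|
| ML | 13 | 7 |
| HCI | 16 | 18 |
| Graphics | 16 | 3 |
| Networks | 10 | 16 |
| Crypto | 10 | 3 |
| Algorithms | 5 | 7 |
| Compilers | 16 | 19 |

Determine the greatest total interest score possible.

63

Allowing fractional choices, the relaxed optimum would be about 65.4, but courses are indivisible.
ML + HCI + Networks + Compilers: credit hours 13 + 16 + 10 + 16 = 55 ≤ 57, interest score 7 + 18 + 16 + 19 = 60.
HCI + Networks + Crypto + Algorithms + Compilers: credit hours 16 + 10 + 10 + 5 + 16 = 57 ≤ 57, interest score 18 + 16 + 3 + 7 + 19 = 63.
HCI + Networks + Algorithms + Compilers: credit hours 16 + 10 + 5 + 16 = 47 ≤ 57, interest score 18 + 16 + 7 + 19 = 60.
Best is HCI, Networks, Crypto, Algorithms, and Compilers with total interest score 63.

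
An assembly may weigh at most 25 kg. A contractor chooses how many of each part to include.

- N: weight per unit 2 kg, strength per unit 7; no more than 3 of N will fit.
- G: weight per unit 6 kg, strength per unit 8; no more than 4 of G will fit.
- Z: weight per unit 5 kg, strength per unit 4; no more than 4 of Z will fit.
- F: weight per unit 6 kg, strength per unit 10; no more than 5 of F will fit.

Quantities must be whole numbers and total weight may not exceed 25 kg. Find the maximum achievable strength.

This is a bounded integer knapsack.
N has the best ratio (7/2); taking only N gives at most 3×7 = 21 (stopped by the supply cap of 3).
Mixing does better — 3×N and 3×F: weight 24 ≤ 25, strength 3·7 + 3·10 = 51.

51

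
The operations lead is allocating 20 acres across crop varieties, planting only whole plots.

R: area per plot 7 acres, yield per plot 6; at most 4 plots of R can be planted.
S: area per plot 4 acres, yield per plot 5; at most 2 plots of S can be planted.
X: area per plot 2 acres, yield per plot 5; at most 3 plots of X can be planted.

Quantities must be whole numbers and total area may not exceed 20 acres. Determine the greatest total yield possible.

27

X has the best ratio (5/2); taking only X gives at most 3×5 = 15 (stopped by the supply cap of 3).
Mixing does better — 2×R and 3×X: area 20 ≤ 20, yield 2·6 + 3·5 = 27.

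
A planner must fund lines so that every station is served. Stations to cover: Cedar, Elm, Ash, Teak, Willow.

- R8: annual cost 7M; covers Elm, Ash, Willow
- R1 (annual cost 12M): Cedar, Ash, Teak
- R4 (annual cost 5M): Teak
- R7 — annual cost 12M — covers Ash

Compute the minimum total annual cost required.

The greedy cost-per-new-station heuristic would pick R8, R4, and R1 for 24, but a cheaper cover exists.
Choose R8 and R1: together they cover Cedar, Elm, Ash, Teak, Willow — every station.
Total annual cost: 7 + 12 = 19.
No cover costs less than 19.

19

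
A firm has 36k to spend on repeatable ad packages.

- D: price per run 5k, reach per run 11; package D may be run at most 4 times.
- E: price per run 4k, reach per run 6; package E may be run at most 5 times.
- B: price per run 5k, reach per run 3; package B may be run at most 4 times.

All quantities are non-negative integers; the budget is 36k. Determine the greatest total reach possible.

68

3×D and 5×E: price 35 ≤ 36, reach 3·11 + 5·6 = 63.
4×D and 4×E: price 36 ≤ 36, reach 4·11 + 4·6 = 68.
Best is 68.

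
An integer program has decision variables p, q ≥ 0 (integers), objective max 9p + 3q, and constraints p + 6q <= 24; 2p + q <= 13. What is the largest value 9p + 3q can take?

(p,q)=(6,1): 1·6+6·1=12≤24, 2·6+1·1=13≤13, objective 57.
(p,q)=(6,0): 1·6+6·0=6≤24, 2·6+1·0=12≤13, objective 54.
(p,q)=(5,2): 1·5+6·2=17≤24, 2·5+1·2=12≤13, objective 51.
The best lattice point is (6,1), giving 57.

57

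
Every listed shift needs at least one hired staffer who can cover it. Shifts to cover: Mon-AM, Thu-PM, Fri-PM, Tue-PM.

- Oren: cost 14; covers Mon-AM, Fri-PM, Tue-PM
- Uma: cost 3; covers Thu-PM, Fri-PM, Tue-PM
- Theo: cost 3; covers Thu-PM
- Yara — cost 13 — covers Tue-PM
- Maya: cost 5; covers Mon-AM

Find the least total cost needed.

8

Choose Uma and Maya: together they cover Mon-AM, Thu-PM, Fri-PM, Tue-PM — every shift.
Total cost: 3 + 5 = 8.
No cover costs less than 8.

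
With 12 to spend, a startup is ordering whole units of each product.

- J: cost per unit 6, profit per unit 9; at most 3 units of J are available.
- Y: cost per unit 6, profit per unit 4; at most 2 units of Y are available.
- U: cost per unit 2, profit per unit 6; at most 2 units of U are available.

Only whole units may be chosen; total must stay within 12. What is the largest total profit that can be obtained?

This is a bounded integer knapsack.
U has the best ratio (6/2); taking only U gives at most 2×6 = 12 (stopped by the supply cap of 2).
Mixing does better — 1×J and 2×U: cost 10 ≤ 12, profit 1·9 + 2·6 = 21.

21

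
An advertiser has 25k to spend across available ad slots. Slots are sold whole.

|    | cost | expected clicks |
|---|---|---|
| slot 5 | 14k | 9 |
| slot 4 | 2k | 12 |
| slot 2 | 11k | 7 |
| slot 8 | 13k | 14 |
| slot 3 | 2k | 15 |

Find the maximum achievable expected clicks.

41

Allowing fractional choices, the relaxed optimum would be about 46.1, but ad slots are indivisible.
slot 4 + slot 8 + slot 3: cost 2 + 13 + 2 = 17 ≤ 25, expected clicks 12 + 14 + 15 = 41.
slot 5 + slot 4 + slot 3: cost 14 + 2 + 2 = 18 ≤ 25, expected clicks 9 + 12 + 15 = 36.
slot 4 + slot 2 + slot 3: cost 2 + 11 + 2 = 15 ≤ 25, expected clicks 12 + 7 + 15 = 34.
Best is slot 4, slot 8, and slot 3 with total expected clicks 41.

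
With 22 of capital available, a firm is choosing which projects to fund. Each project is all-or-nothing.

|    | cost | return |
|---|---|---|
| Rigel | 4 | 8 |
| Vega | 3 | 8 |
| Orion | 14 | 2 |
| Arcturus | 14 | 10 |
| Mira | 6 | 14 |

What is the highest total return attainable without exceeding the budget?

Arcturus + Mira: cost 14 + 6 = 20 ≤ 22, return 10 + 14 = 24.
Rigel + Vega + Mira: cost 4 + 3 + 6 = 13 ≤ 22, return 8 + 8 + 14 = 30.
Rigel + Vega + Arcturus: cost 4 + 3 + 14 = 21 ≤ 22, return 8 + 8 + 10 = 26.
Best is Rigel, Vega, and Mira with total return 30.

30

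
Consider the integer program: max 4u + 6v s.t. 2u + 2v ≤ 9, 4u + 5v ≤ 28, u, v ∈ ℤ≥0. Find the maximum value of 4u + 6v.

Relaxing integrality, the LP optimum is 27.00 at (u,v) = (0, 4.5), which is not an integer point.
(u,v)=(0,4): 2·0+2·4=8≤9, 4·0+5·4=20≤28, objective 24.
(u,v)=(1,3): 2·1+2·3=8≤9, 4·1+5·3=19≤28, objective 22.
Maximum is 24 at (u,v)=(0,4).

24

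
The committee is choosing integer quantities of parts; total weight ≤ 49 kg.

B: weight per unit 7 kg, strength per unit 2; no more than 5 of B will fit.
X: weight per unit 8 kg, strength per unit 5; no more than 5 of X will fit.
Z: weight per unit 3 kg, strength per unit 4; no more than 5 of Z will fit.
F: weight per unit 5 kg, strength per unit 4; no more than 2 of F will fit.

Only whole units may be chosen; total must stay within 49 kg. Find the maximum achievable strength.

43

Z has the best ratio (4/3); taking only Z gives at most 5×4 = 20 (stopped by the supply cap of 5).
Mixing does better — 3×X, 5×Z, and 2×F: weight 49 ≤ 49, strength 3·5 + 5·4 + 2·4 = 43.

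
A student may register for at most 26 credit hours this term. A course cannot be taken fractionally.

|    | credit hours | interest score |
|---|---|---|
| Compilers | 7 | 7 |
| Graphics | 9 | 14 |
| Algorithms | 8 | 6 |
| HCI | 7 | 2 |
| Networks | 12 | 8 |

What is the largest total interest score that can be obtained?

27

Take Compilers, Graphics, and Algorithms: credit hours 7 + 9 + 8 = 24 ≤ 26, interest score 7 + 14 + 6 = 27.
No other feasible combination does better.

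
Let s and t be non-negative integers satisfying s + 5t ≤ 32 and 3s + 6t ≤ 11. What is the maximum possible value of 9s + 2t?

Relaxing integrality, the LP optimum is 33.00 at (s,t) = (3.67, 0), which is not an integer point.
(s,t)=(3,0): 1·3+5·0=3≤32, 3·3+6·0=9≤11, objective 27.
(s,t)=(2,0): 1·2+5·0=2≤32, 3·2+6·0=6≤11, objective 18.
No feasible integer point exceeds 27.

27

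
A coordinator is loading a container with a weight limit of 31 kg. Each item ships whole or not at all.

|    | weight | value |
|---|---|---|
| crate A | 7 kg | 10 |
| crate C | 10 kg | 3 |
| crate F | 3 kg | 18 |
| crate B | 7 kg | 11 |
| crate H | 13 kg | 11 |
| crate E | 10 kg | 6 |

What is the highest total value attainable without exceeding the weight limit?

50

crate A + crate F + crate B + crate E: weight 7 + 3 + 7 + 10 = 27 ≤ 31, value 10 + 18 + 11 + 6 = 45.
crate A + crate F + crate B + crate H: weight 7 + 3 + 7 + 13 = 30 ≤ 31, value 10 + 18 + 11 + 11 = 50.
Best is crate A, crate F, crate B, and crate H with total value 50.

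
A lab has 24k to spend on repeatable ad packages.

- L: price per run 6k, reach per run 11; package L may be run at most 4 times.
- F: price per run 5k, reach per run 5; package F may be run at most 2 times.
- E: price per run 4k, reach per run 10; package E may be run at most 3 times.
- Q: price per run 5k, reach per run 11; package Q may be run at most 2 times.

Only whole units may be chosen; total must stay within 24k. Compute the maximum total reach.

3×E and 2×Q: price 22 ≤ 24, reach 3·10 + 2·11 = 52.
1×L, 2×E, and 2×Q: price 24 ≤ 24, reach 1·11 + 2·10 + 2·11 = 53.
Best is 53.

53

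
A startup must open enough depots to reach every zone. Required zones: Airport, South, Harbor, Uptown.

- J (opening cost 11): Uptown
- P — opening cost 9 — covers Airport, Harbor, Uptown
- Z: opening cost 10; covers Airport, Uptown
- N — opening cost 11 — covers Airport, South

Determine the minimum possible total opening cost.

Choose P and N: together they cover Airport, South, Harbor, Uptown — every zone.
Total opening cost: 9 + 11 = 20.
No cover costs less than 20.

20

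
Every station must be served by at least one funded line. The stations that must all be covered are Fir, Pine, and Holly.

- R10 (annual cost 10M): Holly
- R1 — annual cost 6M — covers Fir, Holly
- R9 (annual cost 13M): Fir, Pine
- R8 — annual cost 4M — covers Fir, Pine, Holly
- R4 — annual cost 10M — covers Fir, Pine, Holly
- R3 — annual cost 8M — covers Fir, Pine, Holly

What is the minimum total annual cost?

4

R8 alone covers Fir, Pine, Holly — every station.
Total annual cost: 4.
No cover costs less than 4.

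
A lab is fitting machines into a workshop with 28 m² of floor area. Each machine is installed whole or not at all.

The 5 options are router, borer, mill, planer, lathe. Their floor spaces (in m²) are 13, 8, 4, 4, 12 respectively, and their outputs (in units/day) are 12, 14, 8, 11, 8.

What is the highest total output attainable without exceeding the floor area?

41

borer + mill + planer + lathe: floor space 8 + 4 + 4 + 12 = 28 ≤ 28, output 14 + 8 + 11 + 8 = 41.
router + borer + planer: floor space 13 + 8 + 4 = 25 ≤ 28, output 12 + 14 + 11 = 37.
Best is borer, mill, planer, and lathe with total output 41.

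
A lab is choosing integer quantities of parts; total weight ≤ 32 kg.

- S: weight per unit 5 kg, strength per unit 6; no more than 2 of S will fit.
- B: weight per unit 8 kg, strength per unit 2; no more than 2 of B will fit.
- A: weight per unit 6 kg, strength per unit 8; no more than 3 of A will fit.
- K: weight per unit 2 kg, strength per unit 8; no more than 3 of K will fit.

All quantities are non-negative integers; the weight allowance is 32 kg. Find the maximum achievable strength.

54

This is a bounded integer knapsack.
K has the best ratio (8/2); taking only K gives at most 3×8 = 24 (stopped by the supply cap of 3).
Mixing does better — 1×S, 3×A, and 3×K: weight 29 ≤ 32, strength 1·6 + 3·8 + 3·8 = 54.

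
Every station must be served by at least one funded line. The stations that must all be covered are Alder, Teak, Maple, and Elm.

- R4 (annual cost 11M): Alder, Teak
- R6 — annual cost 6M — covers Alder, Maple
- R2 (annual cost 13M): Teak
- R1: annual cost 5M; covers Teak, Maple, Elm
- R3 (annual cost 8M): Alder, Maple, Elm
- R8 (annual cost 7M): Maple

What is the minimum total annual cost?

Choose R6 and R1: together they cover Alder, Teak, Maple, Elm — every station.
Total annual cost: 6 + 5 = 11.

11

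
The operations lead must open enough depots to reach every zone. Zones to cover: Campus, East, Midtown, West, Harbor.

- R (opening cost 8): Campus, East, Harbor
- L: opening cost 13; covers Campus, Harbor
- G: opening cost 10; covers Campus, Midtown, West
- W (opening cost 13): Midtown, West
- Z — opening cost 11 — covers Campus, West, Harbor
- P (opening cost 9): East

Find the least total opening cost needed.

18

This is an integer covering problem.
Choose R and G: together they cover Campus, East, Midtown, West, Harbor — every zone.
Total opening cost: 8 + 10 = 18.
No cover costs less than 18.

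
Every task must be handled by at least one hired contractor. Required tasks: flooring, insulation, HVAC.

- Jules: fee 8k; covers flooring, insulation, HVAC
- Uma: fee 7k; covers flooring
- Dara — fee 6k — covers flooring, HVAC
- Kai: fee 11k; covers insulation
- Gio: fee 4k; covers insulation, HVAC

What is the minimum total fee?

Jules alone covers flooring, insulation, HVAC — every task.
Total fee: 8.

8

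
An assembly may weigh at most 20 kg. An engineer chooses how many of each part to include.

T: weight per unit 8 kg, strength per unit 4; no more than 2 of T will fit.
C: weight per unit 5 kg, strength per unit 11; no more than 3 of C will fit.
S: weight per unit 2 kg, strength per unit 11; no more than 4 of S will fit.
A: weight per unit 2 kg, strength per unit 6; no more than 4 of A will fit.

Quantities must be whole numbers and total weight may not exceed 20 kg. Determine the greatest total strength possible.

2×C, 4×S, and 1×A: weight 20 ≤ 20, strength 2·11 + 4·11 + 1·6 = 72.
1×C, 4×S, and 3×A: weight 19 ≤ 20, strength 1·11 + 4·11 + 3·6 = 73.
Best is 73.

73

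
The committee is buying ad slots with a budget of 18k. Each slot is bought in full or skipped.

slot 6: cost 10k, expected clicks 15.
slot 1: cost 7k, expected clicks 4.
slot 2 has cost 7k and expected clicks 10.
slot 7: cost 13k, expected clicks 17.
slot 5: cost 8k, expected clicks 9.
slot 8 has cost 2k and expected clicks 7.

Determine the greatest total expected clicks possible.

Treat it as a binary knapsack problem.
Take slot 2, slot 5, and slot 8: cost 7 + 8 + 2 = 17 ≤ 18, expected clicks 10 + 9 + 7 = 26.
No other feasible combination does better.

26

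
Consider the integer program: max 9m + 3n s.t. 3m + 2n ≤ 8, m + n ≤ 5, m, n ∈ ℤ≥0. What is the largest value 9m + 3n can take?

21

(m,n)=(2,1): 3·2+2·1=8≤8, 1·2+1·1=3≤5, objective 21.
(m,n)=(2,0): 3·2+2·0=6≤8, 1·2+1·0=2≤5, objective 18.
(m,n)=(1,2): 3·1+2·2=7≤8, 1·1+1·2=3≤5, objective 15.
The best lattice point is (2,1), giving 21.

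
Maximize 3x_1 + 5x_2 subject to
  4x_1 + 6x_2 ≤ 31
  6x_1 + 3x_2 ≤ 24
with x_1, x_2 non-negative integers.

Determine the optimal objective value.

25

(x_1,x_2)=(0,5) is feasible, giving 25.
(x_1,x_2)=(1,4) is feasible, giving 23.
(x_1,x_2)=(0,4) is feasible, giving 20.
The best lattice point is (0,5), giving 25.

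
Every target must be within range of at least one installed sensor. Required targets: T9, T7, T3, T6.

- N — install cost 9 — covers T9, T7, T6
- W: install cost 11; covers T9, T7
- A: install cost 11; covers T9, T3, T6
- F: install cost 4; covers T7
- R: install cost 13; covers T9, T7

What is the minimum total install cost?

15

This is an integer covering problem.
The greedy cost-per-new-target heuristic would pick N and A for 20, but a cheaper cover exists.
Choose A and F: together they cover T9, T7, T3, T6 — every target.
Total install cost: 11 + 4 = 15.
No cover costs less than 15.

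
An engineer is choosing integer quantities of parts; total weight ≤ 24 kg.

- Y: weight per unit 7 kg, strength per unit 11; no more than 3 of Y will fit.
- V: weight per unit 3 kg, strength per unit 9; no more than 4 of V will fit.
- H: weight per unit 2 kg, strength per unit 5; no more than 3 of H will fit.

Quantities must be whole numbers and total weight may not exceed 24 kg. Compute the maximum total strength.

57

This is a bounded integer knapsack.
Take 1×Y, 4×V, and 2×H: weight 23 ≤ 24, strength 1·11 + 4·9 + 2·5 = 57.
V has the best ratio (9/3) and is taken to its limit of 4; remaining capacity is filled optimally with the others.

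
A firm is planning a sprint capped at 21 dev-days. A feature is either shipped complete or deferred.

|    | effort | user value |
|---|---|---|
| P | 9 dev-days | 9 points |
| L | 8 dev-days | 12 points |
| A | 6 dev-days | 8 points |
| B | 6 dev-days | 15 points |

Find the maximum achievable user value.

Allowing fractional choices, the relaxed optimum would be about 36.0, but features are indivisible.
P + A + B: effort 9 + 6 + 6 = 21 ≤ 21, user value 9 + 8 + 15 = 32.
L + B: effort 8 + 6 = 14 ≤ 21, user value 12 + 15 = 27.
L + A + B: effort 8 + 6 + 6 = 20 ≤ 21, user value 12 + 8 + 15 = 35.
Best is L, A, and B with total user value 35.

35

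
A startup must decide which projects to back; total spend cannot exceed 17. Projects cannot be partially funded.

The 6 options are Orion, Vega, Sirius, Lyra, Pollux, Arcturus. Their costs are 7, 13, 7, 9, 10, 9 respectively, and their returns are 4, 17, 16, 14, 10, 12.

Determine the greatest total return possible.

Allowing fractional choices, the relaxed optimum would be about 31.3, but projects are indivisible.
Sirius + Arcturus: cost 7 + 9 = 16 ≤ 17, return 16 + 12 = 28.
Sirius + Lyra: cost 7 + 9 = 16 ≤ 17, return 16 + 14 = 30.
Best is Sirius and Lyra with total return 30.

30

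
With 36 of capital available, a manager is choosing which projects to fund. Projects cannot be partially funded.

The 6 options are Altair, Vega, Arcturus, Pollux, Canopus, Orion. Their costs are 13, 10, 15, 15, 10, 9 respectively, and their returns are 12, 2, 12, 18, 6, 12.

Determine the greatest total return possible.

Allowing fractional choices, the relaxed optimum would be about 41.1, but projects are indivisible.
Vega + Pollux + Orion: cost 10 + 15 + 9 = 34 ≤ 36, return 2 + 18 + 12 = 32.
Pollux + Canopus + Orion: cost 15 + 10 + 9 = 34 ≤ 36, return 18 + 6 + 12 = 36.
Best is Pollux, Canopus, and Orion with total return 36.

36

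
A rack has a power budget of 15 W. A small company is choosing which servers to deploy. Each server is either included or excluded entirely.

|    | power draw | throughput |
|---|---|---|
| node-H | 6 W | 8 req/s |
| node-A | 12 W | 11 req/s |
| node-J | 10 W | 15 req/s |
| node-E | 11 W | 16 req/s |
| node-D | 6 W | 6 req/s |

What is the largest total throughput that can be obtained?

This is an integer program with binary decision variables.
node-J: power draw 10 ≤ 15, throughput 15.
node-H + node-D: power draw 6 + 6 = 12 ≤ 15, throughput 8 + 6 = 14.
node-E: power draw 11 ≤ 15, throughput 16.
Best is node-E with total throughput 16.

16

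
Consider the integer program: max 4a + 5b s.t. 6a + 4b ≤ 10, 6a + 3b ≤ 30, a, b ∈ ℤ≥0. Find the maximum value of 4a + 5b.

Relaxing integrality, the LP optimum is 12.50 at (a,b) = (0, 2.5), which is not an integer point.
(a,b)=(0,2): 6·0+4·2=8≤10, 6·0+3·2=6≤30, objective 10.
(a,b)=(1,1): 6·1+4·1=10≤10, 6·1+3·1=9≤30, objective 9.
No feasible integer point exceeds 10.

10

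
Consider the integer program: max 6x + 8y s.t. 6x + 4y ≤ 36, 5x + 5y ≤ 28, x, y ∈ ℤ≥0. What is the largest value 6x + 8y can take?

(x,y)=(0,5) is feasible, giving 40.
(x,y)=(1,4) is feasible, giving 38.
(x,y)=(0,4) is feasible, giving 32.
No feasible integer point exceeds 40.

40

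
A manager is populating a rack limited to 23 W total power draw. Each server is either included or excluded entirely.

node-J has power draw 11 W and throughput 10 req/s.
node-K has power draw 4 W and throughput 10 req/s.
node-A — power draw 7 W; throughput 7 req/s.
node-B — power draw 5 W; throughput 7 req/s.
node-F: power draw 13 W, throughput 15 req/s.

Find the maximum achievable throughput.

32

Allowing fractional choices, the relaxed optimum would be about 33.0, but servers are indivisible.
node-K + node-B + node-F: power draw 4 + 5 + 13 = 22 ≤ 23, throughput 10 + 7 + 15 = 32.
node-J + node-K + node-B: power draw 11 + 4 + 5 = 20 ≤ 23, throughput 10 + 10 + 7 = 27.
Best is node-K, node-B, and node-F with total throughput 32.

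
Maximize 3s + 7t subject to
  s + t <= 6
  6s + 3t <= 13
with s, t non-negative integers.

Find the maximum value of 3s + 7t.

28

(s,t)=(0,4): 1·0+1·4=4≤6, 6·0+3·4=12≤13, objective 28.
(s,t)=(0,3): 1·0+1·3=3≤6, 6·0+3·3=9≤13, objective 21.
No feasible integer point exceeds 28.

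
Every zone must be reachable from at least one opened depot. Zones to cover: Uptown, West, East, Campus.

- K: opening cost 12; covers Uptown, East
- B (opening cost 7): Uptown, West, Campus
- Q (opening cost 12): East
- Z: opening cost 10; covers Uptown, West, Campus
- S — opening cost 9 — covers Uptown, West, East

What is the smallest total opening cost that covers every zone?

Choose B and S: together they cover Uptown, West, East, Campus — every zone.
Total opening cost: 7 + 9 = 16.

16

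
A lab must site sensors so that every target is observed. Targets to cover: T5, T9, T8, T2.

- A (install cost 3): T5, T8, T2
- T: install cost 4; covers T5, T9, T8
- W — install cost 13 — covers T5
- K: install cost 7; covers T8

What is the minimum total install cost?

7

Choose A and T: together they cover T5, T9, T8, T2 — every target.
Total install cost: 3 + 4 = 7.
No cover costs less than 7.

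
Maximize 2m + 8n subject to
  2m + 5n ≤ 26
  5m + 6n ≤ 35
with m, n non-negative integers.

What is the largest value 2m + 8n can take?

The continuous relaxation peaks at (0, 5.2) with value 41.60; rounding to a feasible lattice point costs some objective.
(m,n)=(0,5): 2·0+5·5=25≤26, 5·0+6·5=30≤35, objective 40.
(m,n)=(1,4): 2·1+5·4=22≤26, 5·1+6·4=29≤35, objective 34.
(m,n)=(0,4): 2·0+5·4=20≤26, 5·0+6·4=24≤35, objective 32.
The best lattice point is (0,5), giving 40.

40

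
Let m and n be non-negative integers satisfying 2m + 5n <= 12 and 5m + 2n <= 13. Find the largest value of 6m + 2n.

The continuous relaxation peaks at (2.6, 0) with value 15.60; rounding to a feasible lattice point costs some objective.
(m,n)=(2,1): 2·2+5·1=9≤12, 5·2+2·1=12≤13, objective 14.
(m,n)=(2,0): 2·2+5·0=4≤12, 5·2+2·0=10≤13, objective 12.
(m,n)=(1,2): 2·1+5·2=12≤12, 5·1+2·2=9≤13, objective 10.
The best lattice point is (2,1), giving 14.

14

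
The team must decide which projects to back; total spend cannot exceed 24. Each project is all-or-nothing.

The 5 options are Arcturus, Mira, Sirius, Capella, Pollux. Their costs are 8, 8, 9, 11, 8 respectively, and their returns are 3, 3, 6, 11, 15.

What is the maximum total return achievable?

Allowing fractional choices, the relaxed optimum would be about 29.3, but projects are indivisible.
Sirius + Pollux: cost 9 + 8 = 17 ≤ 24, return 6 + 15 = 21.
Capella + Pollux: cost 11 + 8 = 19 ≤ 24, return 11 + 15 = 26.
Best is Capella and Pollux with total return 26.

26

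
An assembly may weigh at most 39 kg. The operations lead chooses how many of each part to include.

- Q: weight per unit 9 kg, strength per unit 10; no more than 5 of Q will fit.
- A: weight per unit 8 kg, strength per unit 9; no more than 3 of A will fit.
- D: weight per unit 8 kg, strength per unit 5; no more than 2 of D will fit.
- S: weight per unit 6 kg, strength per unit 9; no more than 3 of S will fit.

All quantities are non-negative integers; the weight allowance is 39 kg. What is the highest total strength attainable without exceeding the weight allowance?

Take 3×Q and 2×S: weight 39 ≤ 39, strength 3·10 + 2·9 = 48.
No other integer combination yields more.

48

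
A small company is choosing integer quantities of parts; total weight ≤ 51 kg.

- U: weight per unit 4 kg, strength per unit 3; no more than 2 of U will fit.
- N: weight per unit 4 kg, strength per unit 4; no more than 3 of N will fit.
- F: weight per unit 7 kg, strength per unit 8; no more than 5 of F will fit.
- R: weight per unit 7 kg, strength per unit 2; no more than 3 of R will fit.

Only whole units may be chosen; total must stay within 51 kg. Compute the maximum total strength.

55

F has the best ratio (8/7); taking only F gives at most 5×8 = 40 (stopped by the supply cap of 5).
Mixing does better — 1×U, 3×N, and 5×F: weight 51 ≤ 51, strength 1·3 + 3·4 + 5·8 = 55.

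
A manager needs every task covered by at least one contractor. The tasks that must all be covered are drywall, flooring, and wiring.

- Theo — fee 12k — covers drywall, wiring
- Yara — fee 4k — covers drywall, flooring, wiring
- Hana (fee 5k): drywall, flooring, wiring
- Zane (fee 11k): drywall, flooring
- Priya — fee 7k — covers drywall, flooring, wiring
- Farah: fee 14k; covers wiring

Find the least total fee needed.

4

Yara alone covers drywall, flooring, wiring — every task.
Total fee: 4.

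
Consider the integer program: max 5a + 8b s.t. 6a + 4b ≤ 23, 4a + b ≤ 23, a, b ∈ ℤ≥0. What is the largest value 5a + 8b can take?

40

(a,b)=(0,5) is feasible, giving 40.
(a,b)=(1,4) is feasible, giving 37.
Maximum is 40 at (a,b)=(0,5).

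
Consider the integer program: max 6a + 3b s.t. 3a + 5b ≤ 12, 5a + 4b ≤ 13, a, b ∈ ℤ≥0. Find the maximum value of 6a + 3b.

(a,b)=(2,0) is feasible, giving 12.
(a,b)=(1,1) is feasible, giving 9.
(a,b)=(1,0) is feasible, giving 6.
No feasible integer point exceeds 12.

12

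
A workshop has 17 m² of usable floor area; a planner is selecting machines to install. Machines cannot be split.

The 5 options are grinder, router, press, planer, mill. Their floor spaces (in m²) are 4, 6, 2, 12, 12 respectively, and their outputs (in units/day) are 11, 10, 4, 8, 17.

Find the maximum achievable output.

28

Take grinder and mill: floor space 4 + 12 = 16 ≤ 17, output 11 + 17 = 28.
No other feasible combination does better.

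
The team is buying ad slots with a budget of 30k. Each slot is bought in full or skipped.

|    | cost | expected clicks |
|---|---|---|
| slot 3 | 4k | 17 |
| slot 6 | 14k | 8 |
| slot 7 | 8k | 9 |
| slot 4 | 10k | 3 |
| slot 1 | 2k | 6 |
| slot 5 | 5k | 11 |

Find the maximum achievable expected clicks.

Allowing fractional choices, the relaxed optimum would be about 49.3, but ad slots are indivisible.
slot 3 + slot 6 + slot 1 + slot 5: cost 4 + 14 + 2 + 5 = 25 ≤ 30, expected clicks 17 + 8 + 6 + 11 = 42.
slot 3 + slot 7 + slot 1 + slot 5: cost 4 + 8 + 2 + 5 = 19 ≤ 30, expected clicks 17 + 9 + 6 + 11 = 43.
slot 3 + slot 7 + slot 4 + slot 1 + slot 5: cost 4 + 8 + 10 + 2 + 5 = 29 ≤ 30, expected clicks 17 + 9 + 3 + 6 + 11 = 46.
Best is slot 3, slot 7, slot 4, slot 1, and slot 5 with total expected clicks 46.

46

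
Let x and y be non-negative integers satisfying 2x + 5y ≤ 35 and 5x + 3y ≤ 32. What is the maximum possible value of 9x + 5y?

56

Relaxing integrality, the LP optimum is 57.60 at (x,y) = (6.4, 0), which is not an integer point.
(x,y)=(4,4): 2·4+5·4=28≤35, 5·4+3·4=32≤32, objective 56.
(x,y)=(6,0): 2·6+5·0=12≤35, 5·6+3·0=30≤32, objective 54.
(x,y)=(3,5): 2·3+5·5=31≤35, 5·3+3·5=30≤32, objective 52.
No feasible integer point exceeds 56.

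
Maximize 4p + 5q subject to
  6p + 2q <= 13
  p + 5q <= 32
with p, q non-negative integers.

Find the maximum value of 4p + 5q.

(p,q)=(0,6): 6·0+2·6=12≤13, 1·0+5·6=30≤32, objective 30.
(p,q)=(0,5): 6·0+2·5=10≤13, 1·0+5·5=25≤32, objective 25.
Maximum is 30 at (p,q)=(0,6).

30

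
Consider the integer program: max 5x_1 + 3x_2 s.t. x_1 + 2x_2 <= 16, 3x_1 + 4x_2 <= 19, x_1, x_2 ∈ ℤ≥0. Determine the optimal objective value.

The continuous relaxation peaks at (6.33, 0) with value 31.67; rounding to a feasible lattice point costs some objective.
(x_1,x_2)=(6,0): 1·6+2·0=6≤16, 3·6+4·0=18≤19, objective 30.
(x_1,x_2)=(5,1): 1·5+2·1=7≤16, 3·5+4·1=19≤19, objective 28.
(x_1,x_2)=(5,0): 1·5+2·0=5≤16, 3·5+4·0=15≤19, objective 25.
The best lattice point is (6,0), giving 30.

30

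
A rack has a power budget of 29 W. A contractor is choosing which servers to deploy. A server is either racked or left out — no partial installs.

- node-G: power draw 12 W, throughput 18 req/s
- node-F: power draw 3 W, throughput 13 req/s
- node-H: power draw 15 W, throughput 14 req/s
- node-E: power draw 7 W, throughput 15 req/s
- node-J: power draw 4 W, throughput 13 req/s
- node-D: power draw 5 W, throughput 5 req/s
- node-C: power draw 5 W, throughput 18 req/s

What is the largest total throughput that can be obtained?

This is a 0-1 knapsack instance.
node-F + node-E + node-J + node-D + node-C: power draw 3 + 7 + 4 + 5 + 5 = 24 ≤ 29, throughput 13 + 15 + 13 + 5 + 18 = 64.
node-G + node-F + node-E + node-C: power draw 12 + 3 + 7 + 5 = 27 ≤ 29, throughput 18 + 13 + 15 + 18 = 64.
node-G + node-F + node-J + node-D + node-C: power draw 12 + 3 + 4 + 5 + 5 = 29 ≤ 29, throughput 18 + 13 + 13 + 5 + 18 = 67.
Best is node-G, node-F, node-J, node-D, and node-C with total throughput 67.

67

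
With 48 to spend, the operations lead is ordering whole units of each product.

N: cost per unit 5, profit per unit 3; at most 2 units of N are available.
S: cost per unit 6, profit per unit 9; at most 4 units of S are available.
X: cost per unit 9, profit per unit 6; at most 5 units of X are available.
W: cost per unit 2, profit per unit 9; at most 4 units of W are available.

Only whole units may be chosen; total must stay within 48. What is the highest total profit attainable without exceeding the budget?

81

W has the best ratio (9/2); taking only W gives at most 4×9 = 36 (stopped by the supply cap of 4).
Mixing does better — 1×N, 4×S, 1×X, and 4×W: cost 46 ≤ 48, profit 1·3 + 4·9 + 1·6 + 4·9 = 81.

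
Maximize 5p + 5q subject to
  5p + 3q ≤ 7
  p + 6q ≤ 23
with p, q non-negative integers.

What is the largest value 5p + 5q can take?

10

(p,q)=(0,2): 5·0+3·2=6≤7, 1·0+6·2=12≤23, objective 10.
(p,q)=(0,1): 5·0+3·1=3≤7, 1·0+6·1=6≤23, objective 5.
Maximum is 10 at (p,q)=(0,2).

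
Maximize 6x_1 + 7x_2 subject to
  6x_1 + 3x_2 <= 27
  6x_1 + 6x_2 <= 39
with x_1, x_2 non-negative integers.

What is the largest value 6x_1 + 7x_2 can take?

(x_1,x_2)=(0,6) is feasible, giving 42.
(x_1,x_2)=(1,5) is feasible, giving 41.
(x_1,x_2)=(0,5) is feasible, giving 35.
The best lattice point is (0,6), giving 42.

42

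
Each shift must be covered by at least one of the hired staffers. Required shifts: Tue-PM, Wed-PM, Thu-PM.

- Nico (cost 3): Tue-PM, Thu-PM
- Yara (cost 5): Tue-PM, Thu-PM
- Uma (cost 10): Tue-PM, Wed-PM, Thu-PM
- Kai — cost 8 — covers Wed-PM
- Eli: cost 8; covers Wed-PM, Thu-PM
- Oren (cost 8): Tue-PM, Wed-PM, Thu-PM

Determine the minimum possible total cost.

8

Oren alone covers Tue-PM, Wed-PM, Thu-PM — every shift.
Total cost: 8.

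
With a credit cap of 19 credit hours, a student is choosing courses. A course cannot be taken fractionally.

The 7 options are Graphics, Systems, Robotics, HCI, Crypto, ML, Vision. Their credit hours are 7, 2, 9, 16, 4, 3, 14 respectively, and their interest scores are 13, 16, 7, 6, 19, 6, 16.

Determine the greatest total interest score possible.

Take Graphics, Systems, Crypto, and ML: credit hours 7 + 2 + 4 + 3 = 16 ≤ 19, interest score 13 + 16 + 19 + 6 = 54.
No other feasible combination does better.

54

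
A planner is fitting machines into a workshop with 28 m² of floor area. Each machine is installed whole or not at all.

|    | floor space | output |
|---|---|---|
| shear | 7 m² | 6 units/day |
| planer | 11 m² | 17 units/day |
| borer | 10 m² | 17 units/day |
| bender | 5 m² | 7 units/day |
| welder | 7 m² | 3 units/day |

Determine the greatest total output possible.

Allowing fractional choices, the relaxed optimum would be about 42.7, but machines are indivisible.
planer + borer + bender: floor space 11 + 10 + 5 = 26 ≤ 28, output 17 + 17 + 7 = 41.
planer + borer + welder: floor space 11 + 10 + 7 = 28 ≤ 28, output 17 + 17 + 3 = 37.
shear + planer + borer: floor space 7 + 11 + 10 = 28 ≤ 28, output 6 + 17 + 17 = 40.
Best is planer, borer, and bender with total output 41.

41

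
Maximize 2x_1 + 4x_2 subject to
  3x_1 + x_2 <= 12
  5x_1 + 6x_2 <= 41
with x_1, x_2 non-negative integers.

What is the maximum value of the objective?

26

(x_1,x_2)=(1,6) is feasible, giving 26.
(x_1,x_2)=(0,6) is feasible, giving 24.
(x_1,x_2)=(2,5) is feasible, giving 24.
Maximum is 26 at (x_1,x_2)=(1,6).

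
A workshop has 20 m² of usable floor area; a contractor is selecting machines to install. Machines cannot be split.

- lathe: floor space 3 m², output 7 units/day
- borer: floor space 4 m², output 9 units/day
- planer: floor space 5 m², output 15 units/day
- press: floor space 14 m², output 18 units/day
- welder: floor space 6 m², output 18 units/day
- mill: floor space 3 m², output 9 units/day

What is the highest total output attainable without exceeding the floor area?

This is an integer program with binary decision variables.
Allowing fractional choices, the relaxed optimum would be about 55.8, but machines are indivisible.
lathe + planer + welder + mill: floor space 3 + 5 + 6 + 3 = 17 ≤ 20, output 7 + 15 + 18 + 9 = 49.
borer + planer + welder + mill: floor space 4 + 5 + 6 + 3 = 18 ≤ 20, output 9 + 15 + 18 + 9 = 51.
Best is borer, planer, welder, and mill with total output 51.

51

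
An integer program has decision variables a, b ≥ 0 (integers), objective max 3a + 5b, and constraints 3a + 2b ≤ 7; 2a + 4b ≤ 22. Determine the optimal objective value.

(a,b)=(0,3) is feasible, giving 15.
(a,b)=(1,2) is feasible, giving 13.
(a,b)=(0,2) is feasible, giving 10.
The best lattice point is (0,3), giving 15.

15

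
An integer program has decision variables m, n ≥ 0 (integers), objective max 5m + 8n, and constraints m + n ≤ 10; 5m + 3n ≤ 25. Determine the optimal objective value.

64

(m,n)=(0,8) is feasible, giving 64.
(m,n)=(0,7) is feasible, giving 56.
No feasible integer point exceeds 64.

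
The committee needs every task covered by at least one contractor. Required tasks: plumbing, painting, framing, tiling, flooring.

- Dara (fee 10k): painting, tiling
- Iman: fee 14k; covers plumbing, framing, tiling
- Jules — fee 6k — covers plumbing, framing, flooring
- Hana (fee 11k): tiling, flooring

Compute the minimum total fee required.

This is an integer covering problem.
Choose Dara and Jules: together they cover plumbing, painting, framing, tiling, flooring — every task.
Total fee: 10 + 6 = 16.

16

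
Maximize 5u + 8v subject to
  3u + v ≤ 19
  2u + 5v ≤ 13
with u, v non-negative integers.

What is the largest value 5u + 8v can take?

30

(u,v)=(6,0): 3·6+1·0=18≤19, 2·6+5·0=12≤13, objective 30.
(u,v)=(5,0): 3·5+1·0=15≤19, 2·5+5·0=10≤13, objective 25.
No feasible integer point exceeds 30.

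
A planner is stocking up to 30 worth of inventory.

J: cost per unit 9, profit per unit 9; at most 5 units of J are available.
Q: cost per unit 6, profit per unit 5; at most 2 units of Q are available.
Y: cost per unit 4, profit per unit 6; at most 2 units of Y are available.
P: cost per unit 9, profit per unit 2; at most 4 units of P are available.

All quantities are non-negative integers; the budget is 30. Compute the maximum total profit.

31

This is a bounded integer knapsack.
2×J and 2×Y: cost 26 ≤ 30, profit 2·9 + 2·6 = 30.
1×J, 2×Q, and 2×Y: cost 29 ≤ 30, profit 1·9 + 2·5 + 2·6 = 31.
Best is 31.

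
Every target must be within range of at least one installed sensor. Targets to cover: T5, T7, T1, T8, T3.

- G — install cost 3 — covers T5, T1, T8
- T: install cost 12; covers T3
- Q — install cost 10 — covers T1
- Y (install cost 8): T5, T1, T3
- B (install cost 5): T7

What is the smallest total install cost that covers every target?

16

This is an integer covering problem.
Choose G, Y, and B: together they cover T5, T7, T1, T8, T3 — every target.
Total install cost: 3 + 8 + 5 = 16.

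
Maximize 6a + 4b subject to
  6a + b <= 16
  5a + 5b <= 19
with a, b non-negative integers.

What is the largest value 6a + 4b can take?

16

The continuous relaxation peaks at (2.44, 1.36) with value 20.08; rounding to a feasible lattice point costs some objective.
(a,b)=(2,1): 6·2+1·1=13≤16, 5·2+5·1=15≤19, objective 16.
(a,b)=(1,2): 6·1+1·2=8≤16, 5·1+5·2=15≤19, objective 14.
(a,b)=(2,0): 6·2+1·0=12≤16, 5·2+5·0=10≤19, objective 12.
No feasible integer point exceeds 16.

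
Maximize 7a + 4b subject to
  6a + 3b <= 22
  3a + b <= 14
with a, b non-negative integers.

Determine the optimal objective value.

(a,b)=(0,7): 6·0+3·7=21≤22, 3·0+1·7=7≤14, objective 28.
(a,b)=(0,6): 6·0+3·6=18≤22, 3·0+1·6=6≤14, objective 24.
The best lattice point is (0,7), giving 28.

28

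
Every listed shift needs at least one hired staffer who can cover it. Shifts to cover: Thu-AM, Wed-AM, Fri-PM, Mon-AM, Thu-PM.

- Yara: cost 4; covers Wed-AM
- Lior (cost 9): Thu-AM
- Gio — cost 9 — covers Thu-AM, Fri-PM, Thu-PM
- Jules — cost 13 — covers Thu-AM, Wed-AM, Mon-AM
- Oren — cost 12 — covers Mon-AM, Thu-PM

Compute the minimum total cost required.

22

This is an integer covering problem.
The greedy cost-per-new-shift heuristic would pick Gio, Yara, and Oren for 25, but a cheaper cover exists.
Choose Gio and Jules: together they cover Thu-AM, Wed-AM, Fri-PM, Mon-AM, Thu-PM — every shift.
Total cost: 9 + 13 = 22.
No cover costs less than 22.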